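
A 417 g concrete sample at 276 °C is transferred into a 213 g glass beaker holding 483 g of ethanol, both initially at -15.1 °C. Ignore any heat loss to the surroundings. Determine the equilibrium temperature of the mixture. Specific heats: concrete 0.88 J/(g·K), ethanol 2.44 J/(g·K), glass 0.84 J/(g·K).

T_f ≈ 46.8 °C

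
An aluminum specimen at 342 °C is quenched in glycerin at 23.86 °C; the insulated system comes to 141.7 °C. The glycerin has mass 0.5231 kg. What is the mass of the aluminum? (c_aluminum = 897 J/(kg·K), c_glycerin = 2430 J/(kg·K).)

m ≈ 0.834 kg

|Q_aluminum| = |Q_glycerin|:
m·897·(342 − 141.7) = 0.5231·2430·(141.7 − 23.86)
179669 m = 149790  ⇒  m ≈ 0.8337 kg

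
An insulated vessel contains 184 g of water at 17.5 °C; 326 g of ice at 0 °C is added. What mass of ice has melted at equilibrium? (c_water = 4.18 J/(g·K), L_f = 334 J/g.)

Water can give up m c ΔT = 184·4.18·17.5 = 13460 J before reaching 0 °C.
To melt every bit of ice: 326·334 = 108884 J.
Since 13460 < 108884 J, not all the ice melts; equilibrium is at 0 °C.
m_melt = 13460 / L_f = 40.3 g.

m_melted ≈ 40.3 g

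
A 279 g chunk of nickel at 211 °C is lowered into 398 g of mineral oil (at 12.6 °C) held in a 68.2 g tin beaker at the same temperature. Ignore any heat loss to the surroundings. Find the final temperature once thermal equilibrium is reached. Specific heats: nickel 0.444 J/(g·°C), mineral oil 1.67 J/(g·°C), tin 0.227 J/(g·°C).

Heat gained plus heat lost sum to zero:
279*0.444*(T − 211) + 398*1.67*(T − 12.6) + 68.2*0.227*(T − 12.6) = 0
123.88(T − 211) + 664.66(T − 12.6) + 15.48(T − 12.6) = 0
804.02 T = 34708
T = 34708/804.02 ≈ 43.17 °C

T_f ≈ 43.2 °C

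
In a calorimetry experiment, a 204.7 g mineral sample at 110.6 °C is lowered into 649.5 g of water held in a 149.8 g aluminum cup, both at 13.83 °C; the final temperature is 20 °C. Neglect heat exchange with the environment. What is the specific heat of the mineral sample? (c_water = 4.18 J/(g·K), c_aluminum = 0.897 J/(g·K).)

Heat gained plus heat lost sum to zero:
204.7·c·(20 − 110.6) + 649.5·4.18·(20 − 13.83) + 149.8·0.897·(20 − 13.83) = 0
-18546 c = -17580
c = -17580/-18546 ≈ 0.9479 J/(g·K)

c ≈ 0.948 J/(g·K)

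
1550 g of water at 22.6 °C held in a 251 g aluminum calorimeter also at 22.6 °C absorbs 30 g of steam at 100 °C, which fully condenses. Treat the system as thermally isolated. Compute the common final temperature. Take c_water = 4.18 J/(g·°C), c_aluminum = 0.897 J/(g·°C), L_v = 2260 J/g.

Heat gained plus heat lost sum to zero:
steam→water at 100 °C releases m L_v = 30·2260 = 67800; condensate cools 100→T: 30·4.18·(T − 100) = 125.4(T − 100); water warms: 1550·4.18·(T − 22.6) = 6479(T − 22.6); aluminum cup: 251·0.897·(T − 22.6) = 225.15(T − 22.6)
6829.5 T = 67800 + 12540 + 151514 = 231854
T ≈ 33.95 °C, under the boiling point, so the assumption holds.

T_f ≈ 33.9 °C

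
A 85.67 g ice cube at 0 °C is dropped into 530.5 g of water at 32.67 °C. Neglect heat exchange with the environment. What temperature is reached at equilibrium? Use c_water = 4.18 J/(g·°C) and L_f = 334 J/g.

T_f ≈ 17.0 °C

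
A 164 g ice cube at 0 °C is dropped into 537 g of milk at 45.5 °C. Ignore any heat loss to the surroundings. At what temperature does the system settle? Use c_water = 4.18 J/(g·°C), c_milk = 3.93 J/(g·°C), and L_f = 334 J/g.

Heat gained plus heat lost sum to zero:
latent heat to melt: 164×334 = 54776
  warm the meltwater: 685.52 T
  milk: 2110.4(T − 45.5)
2795.9 T = 96024 − 54776 = 41248
T ≈ 14.75 °C — above 0 °C, consistent with complete melting.

T_f ≈ 14.8 °C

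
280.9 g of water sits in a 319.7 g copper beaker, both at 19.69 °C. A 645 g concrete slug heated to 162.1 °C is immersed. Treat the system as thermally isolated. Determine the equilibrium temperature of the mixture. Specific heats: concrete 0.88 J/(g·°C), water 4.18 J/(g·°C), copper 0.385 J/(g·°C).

T_f ≈ 63.0 °C

Net heat exchanged in the isolated system is zero:
645*0.88*(T − 162.1) + 280.9*4.18*(T − 19.69) + 319.7*0.385*(T − 19.69) = 0
567.6(T − 162.1) + 1174.2(T − 19.69) + 123.08(T − 19.69) = 0
1864.8 T = 117551
T = 117551 / 1864.8 = 63 °C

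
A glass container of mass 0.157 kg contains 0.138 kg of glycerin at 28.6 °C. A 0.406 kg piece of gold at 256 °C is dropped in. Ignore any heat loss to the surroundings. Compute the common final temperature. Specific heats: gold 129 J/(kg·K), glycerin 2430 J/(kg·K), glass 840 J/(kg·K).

T_f = Σ m_i c_i T_i / Σ m_i c_i:
T_f = (52.37·256 + 335.34·28.6 + 131.88·28.6) / (52.37 + 335.34 + 131.88)
    = 26770 / 519.59 ≈ 51.52 °C

T_f ≈ 51.5 °C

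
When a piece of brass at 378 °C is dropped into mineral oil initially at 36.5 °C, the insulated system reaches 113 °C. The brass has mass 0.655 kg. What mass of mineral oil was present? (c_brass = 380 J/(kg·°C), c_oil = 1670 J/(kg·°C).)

m ≈ 0.516 kg

Heat lost by the brass = heat gained by the oil:
0.655·380·(378 − 113) = m·1670·(113 − 36.5)
127755 m = 65958  ⇒  m ≈ 0.5163 kg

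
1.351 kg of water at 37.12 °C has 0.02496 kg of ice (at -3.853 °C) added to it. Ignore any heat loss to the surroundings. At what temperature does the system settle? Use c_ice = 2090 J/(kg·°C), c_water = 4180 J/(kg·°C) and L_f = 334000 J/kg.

T_f ≈ 35.0 °C

Sum of m c ΔT and latent-heat terms is zero:
ice -3.853→0 °C: 0.02496×2090×3.853 = 201
  melt ice: 0.02496×334000 = 8336.6
  meltwater 0→T: 0.02496×4180×T = 104.33 T
  water: 5647.2(T − 37.12)
5751.5 T = 209623 − 8537.6 = 201086
T ≈ 34.96 °C — above 0 °C, consistent with complete melting.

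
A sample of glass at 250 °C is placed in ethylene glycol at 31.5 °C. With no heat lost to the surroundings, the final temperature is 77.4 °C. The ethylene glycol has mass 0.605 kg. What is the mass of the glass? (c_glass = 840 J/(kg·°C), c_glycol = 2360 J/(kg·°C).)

Setting the total heat transfer to zero:
m·840·(77.4 − 250) + 0.605·2360·(77.4 − 31.5) = 0
-144984 m = -65536
m = -65536/-144984 ≈ 0.452 kg

m ≈ 0.452 kg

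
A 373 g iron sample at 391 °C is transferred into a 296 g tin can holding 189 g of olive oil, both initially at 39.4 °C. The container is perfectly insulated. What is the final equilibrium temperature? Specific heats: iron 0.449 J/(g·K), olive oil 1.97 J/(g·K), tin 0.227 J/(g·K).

T_f ≈ 136.4 °C

T_f is the heat-capacity-weighted average of the initial temperatures:
T_f = (167.48×391 + 372.33×39.4 + 67.19×39.4) / (167.48 + 372.33 + 67.19)
    = 82801 / 607 ≈ 136.41 °C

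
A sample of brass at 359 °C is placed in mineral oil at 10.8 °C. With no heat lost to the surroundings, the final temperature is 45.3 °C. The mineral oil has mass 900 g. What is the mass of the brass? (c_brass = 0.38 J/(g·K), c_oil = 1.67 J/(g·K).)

Setting the total heat transfer to zero:
m·0.38·(45.3 − 359) + 900·1.67·(45.3 − 10.8) = 0
-119.21 m = -51854
m = -51854/-119.21 ≈ 435 g

m ≈ 435 g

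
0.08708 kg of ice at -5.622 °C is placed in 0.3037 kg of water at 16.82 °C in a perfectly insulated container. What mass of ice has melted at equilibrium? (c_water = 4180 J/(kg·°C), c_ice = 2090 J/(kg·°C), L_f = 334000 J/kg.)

m_melted ≈ 0.0609 kg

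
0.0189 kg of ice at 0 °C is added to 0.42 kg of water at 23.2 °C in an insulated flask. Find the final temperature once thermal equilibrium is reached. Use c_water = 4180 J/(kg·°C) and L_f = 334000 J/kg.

T_f ≈ 18.8 °C

Heat gained plus heat lost sum to zero:
melt ice: 0.0189×334000 = 6312.6
  meltwater 0→T: 0.0189×4180×T = 79 T
  water: 1755.6(T − 23.2)
1834.6 T = 40730 − 6312.6 = 34417
T ≈ 18.76 °C. Since T > 0 °C, the all-ice-melts assumption holds.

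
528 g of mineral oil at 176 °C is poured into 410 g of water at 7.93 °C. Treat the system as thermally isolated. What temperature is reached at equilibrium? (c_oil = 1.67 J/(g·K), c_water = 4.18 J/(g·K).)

T_f ≈ 65.0 °C

Taking heat into each body as positive, Σ m c ΔT = 0:
528·1.67·(T − 176) + 410·4.18·(T − 7.93) = 0
881.76(T − 176) + 1713.8(T − 7.93) = 0
2595.6 T = 168780
T ≈ 65.03 °C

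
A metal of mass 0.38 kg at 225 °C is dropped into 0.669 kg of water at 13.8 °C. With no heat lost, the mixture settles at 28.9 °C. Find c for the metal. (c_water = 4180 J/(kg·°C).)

c ≈ 567 J/(kg·°C)

Net heat exchanged in the isolated system is zero:
0.38·c·(28.9 − 225) + 0.669·4180·(28.9 − 13.8) = 0
-74.52 c = -42226
c = -42226/-74.52 ≈ 566.7 J/(kg·°C)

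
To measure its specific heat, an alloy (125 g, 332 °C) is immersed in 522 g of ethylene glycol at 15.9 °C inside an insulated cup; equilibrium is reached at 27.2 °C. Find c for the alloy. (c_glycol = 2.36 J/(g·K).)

c ≈ 0.365 J/(g·K)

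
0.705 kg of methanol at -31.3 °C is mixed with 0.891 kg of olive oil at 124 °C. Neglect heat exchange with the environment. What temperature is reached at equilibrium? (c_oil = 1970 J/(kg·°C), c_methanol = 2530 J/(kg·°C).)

T_f ≈ 45.7 °C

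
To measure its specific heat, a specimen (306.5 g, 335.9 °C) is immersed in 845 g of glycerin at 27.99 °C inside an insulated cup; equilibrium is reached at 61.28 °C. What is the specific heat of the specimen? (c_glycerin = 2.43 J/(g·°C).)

c ≈ 0.812 J/(g·°C)

Conservation of energy gives ΣQ = 0:
306.5·c·(61.28 − 335.9) + 845·2.43·(61.28 − 27.99) = 0
-84171 c = -68356
c = -68356/-84171 ≈ 0.8121 J/(g·°C)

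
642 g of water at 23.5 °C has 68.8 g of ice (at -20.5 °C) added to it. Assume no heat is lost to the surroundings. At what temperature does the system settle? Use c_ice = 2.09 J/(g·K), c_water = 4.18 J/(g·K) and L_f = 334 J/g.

T_f ≈ 12.5 °C

Energy conservation, ΣQ = 0:
ice -20.5→0 °C: 68.8×2.09×20.5 = 2947.7
  latent heat to melt: 68.8×334 = 22979
  meltwater 0→T: 68.8×4.18×T = 287.58 T
  water cools: 642×4.18×(T − 23.5) = 2683.6(T − 23.5)
2971.1 T = 63064 − 25927 = 37137
T ≈ 12.50 °C. Since T > 0 °C, the all-ice-melts assumption holds.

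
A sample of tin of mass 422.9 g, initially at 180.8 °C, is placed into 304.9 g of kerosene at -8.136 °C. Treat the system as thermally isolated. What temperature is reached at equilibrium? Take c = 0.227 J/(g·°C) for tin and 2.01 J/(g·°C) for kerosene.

T_f ≈ 17.5 °C

Heat gained plus heat lost sum to zero:
422.9*0.227*(T − 180.8) + 304.9*2.01*(T − (-8.136)) = 0
96(T − 180.8) + 612.85(T − (-8.136)) = 0
708.85 T = 12370
T = 12370 / 708.85 = 17.5 °C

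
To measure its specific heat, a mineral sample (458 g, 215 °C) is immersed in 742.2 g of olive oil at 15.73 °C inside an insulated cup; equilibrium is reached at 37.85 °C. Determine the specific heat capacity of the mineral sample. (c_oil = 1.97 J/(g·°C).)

m_s c (T_s − T_f) = m_oil c_oil (T_f − T_0):
458·c·(215 − 37.85) = 742.2·1.97·(37.85 − 15.73)
81135 c = 32342  ⇒  c ≈ 0.3986 J/(g·°C)

c ≈ 0.399 J/(g·°C)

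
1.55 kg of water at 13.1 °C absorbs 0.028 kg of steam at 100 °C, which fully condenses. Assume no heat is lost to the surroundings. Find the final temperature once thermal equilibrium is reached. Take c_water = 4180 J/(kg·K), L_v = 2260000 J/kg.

T_f ≈ 24.2 °C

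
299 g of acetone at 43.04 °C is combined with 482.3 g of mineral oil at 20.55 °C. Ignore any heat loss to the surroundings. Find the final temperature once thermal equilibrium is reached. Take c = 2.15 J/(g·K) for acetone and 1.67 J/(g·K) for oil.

T_f ≈ 30.5 °C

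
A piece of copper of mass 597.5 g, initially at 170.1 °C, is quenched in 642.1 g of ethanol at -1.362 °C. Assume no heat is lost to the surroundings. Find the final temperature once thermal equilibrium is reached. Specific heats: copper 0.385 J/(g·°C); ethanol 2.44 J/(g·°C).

Heat lost by the copper equals heat gained by the ethanol:
597.5·0.385·(170.1 − T) = 642.1·2.44·(T − (-1.362))
230.04(170.1 − T) = 1566.7(T − (-1.362))
1796.8 T = 36996  ⇒  T ≈ 20.59 °C

T_f ≈ 20.6 °C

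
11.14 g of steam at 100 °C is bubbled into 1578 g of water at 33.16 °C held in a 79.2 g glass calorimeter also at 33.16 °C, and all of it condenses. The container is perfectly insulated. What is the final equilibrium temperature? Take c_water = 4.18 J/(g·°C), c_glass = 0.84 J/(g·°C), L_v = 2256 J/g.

Heat gained plus heat lost sum to zero:
steam→water at 100 °C releases m L_v = 11.14·2256 = 25132
  condensed water 100 °C→T: 46.57(T − 100)
  original water: 6596(T − 33.16)
  cup: 66.53(T − 33.16)
6709.1 T = 25132 + 4656.5 + 220931 = 250719
T ≈ 37.37 °C, under the boiling point, so the assumption holds.

T_f ≈ 37.4 °C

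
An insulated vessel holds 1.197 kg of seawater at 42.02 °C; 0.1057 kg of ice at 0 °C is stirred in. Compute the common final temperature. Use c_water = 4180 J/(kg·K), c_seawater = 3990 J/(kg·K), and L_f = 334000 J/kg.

T_f ≈ 31.7 °C

Net heat exchanged in the isolated system is zero:
melt ice: 0.1057×334000 = 35304; meltwater 0→T: 0.1057×4180×T = 441.83 T; seawater cools: 1.197×3990×(T − 42.02) = 4776(T − 42.02)
5217.9 T = 200689 − 35304 = 165385
T ≈ 31.70 °C. Since T > 0 °C, the all-ice-melts assumption holds.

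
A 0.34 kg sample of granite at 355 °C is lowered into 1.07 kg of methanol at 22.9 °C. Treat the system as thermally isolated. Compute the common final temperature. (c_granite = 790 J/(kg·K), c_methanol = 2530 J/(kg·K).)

T_f ≈ 52.9 °C

|Q_granite| = |Q_methanol|:
0.34×790×(355 − T) = 1.07×2530×(T − 22.9)
268.6(355 − T) = 2707.1(T − 22.9)
2975.7 T = 157346  ⇒  T ≈ 52.88 °C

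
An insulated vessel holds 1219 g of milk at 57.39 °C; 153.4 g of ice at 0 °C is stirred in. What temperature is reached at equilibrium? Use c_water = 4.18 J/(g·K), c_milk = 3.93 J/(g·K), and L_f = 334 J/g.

T_f ≈ 41.2 °C

Let T be the final temperature. ΣQ_i = 0:
melt ice: 153.4×334 = 51236
  warm the meltwater: 641.21 T
  milk cools: 1219×3.93×(T − 57.39) = 4790.7(T − 57.39)
5431.9 T = 274937 − 51236 = 223701
T ≈ 41.18 °C — above 0 °C, consistent with complete melting.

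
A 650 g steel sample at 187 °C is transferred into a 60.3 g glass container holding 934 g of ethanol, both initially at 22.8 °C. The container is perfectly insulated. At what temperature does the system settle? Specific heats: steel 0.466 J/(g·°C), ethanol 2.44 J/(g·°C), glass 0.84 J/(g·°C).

T_f ≈ 41.7 °C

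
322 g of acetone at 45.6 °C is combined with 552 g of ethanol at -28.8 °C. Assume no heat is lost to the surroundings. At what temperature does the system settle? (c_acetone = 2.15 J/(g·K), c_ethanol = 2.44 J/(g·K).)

T_f ≈ -3.5 °C

Let T be the final temperature. ΣQ_i = 0:
322*2.15*(T − 45.6) + 552*2.44*(T − (-28.8)) = 0
692.3(T − 45.6) + 1346.9(T − (-28.8)) = 0
(692.3 + 1346.9) T = 692.3*45.6 + 1346.9*(-28.8)
T = -7221.3 / 2039.2 = -3.54 °C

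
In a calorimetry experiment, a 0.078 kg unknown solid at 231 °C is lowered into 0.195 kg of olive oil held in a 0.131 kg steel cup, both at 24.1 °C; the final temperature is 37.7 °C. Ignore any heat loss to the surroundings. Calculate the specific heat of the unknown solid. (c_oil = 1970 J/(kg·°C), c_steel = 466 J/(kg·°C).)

Heat gained plus heat lost sum to zero:
0.078·c·(37.7 − 231) + 0.195·1970·(37.7 − 24.1) + 0.131·466·(37.7 − 24.1) = 0
-15.08 c = -6054.7
c = -6054.7/-15.08 ≈ 401.6 J/(kg·°C)

c ≈ 402 J/(kg·°C)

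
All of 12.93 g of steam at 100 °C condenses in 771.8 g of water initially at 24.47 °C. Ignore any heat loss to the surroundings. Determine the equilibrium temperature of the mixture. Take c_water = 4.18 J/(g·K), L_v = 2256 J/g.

T_f ≈ 34.6 °C

Net heat exchanged in the isolated system is zero:
condense steam: −12.93·2256 = −29170
  condensate cools 100→T: 12.93·4.18·(T − 100) = 54.05(T − 100)
  original water: 3226.1(T − 24.47)
3280.2 T = 29170 + 5404.7 + 78943 = 113518
T ≈ 34.61 °C, under the boiling point, so the assumption holds.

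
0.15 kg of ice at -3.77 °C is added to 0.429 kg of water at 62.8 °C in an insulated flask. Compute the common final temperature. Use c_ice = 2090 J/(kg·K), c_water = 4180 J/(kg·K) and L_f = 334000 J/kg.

Conservation of energy gives ΣQ = 0:
warm ice to 0 °C: 0.15·2090·(0 − (-3.77)) = 1181.9
  melt ice: 0.15·334000 = 50100
  meltwater 0→T: 0.15·4180·T = 627 T
  water: 1793.2(T − 62.8)
2420.2 T = 112614 − 51282 = 61332
T ≈ 25.34 °C — above 0 °C, consistent with complete melting.

T_f ≈ 25.3 °C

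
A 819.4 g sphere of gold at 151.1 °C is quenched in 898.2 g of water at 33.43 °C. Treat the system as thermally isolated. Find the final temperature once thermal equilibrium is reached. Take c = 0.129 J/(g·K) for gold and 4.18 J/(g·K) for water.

Heat gained plus heat lost sum to zero:
819.4*0.129*(T − 151.1) + 898.2*4.18*(T − 33.43) = 0
105.7(T − 151.1) + 3754.5(T − 33.43) = 0
3860.2 T = 141484
T = 141484 / 3860.2 = 36.7 °C

T_f ≈ 36.7 °C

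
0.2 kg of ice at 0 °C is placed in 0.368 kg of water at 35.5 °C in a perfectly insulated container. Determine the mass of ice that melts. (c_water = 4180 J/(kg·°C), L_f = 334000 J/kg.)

Heat available from the water dropping to 0 °C: 0.368·4180·35.5 = 54608 J.
To melt every bit of ice: 0.2·334000 = 66800 J.
That's not enough to melt it all — equilibrium is at 0 °C with ice remaining.
Mass melted = 54608/334000 ≈ 0.1635 kg.

m_melted ≈ 0.163 kg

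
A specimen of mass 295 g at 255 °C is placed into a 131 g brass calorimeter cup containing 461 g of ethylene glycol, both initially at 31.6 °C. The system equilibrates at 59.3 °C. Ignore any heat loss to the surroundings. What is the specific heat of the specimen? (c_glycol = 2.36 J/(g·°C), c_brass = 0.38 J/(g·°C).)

c ≈ 0.546 J/(g·°C)

Let T be the final temperature. ΣQ_i = 0:
295×c×(59.3 − 255) + 461×2.36×(59.3 − 31.6) + 131×0.38×(59.3 − 31.6) = 0
-57732 c = -31515
c = -31515/-57732 ≈ 0.5459 J/(g·°C)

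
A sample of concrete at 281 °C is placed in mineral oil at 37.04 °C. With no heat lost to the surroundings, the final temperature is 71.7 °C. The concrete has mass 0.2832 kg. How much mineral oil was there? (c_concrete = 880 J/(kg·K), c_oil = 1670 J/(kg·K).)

m ≈ 0.901 kg

Setting the total heat transfer to zero:
0.2832×880×(71.7 − 281) + m×1670×(71.7 − 37.04) = 0
57882 m = 52161
m = 52161/57882 ≈ 0.9012 kg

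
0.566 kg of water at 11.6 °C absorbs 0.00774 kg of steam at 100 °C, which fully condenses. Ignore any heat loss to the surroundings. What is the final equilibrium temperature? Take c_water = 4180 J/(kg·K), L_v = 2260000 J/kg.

Heat gained plus heat lost sum to zero:
steam→water at 100 °C releases m L_v = 0.00774×2260000 = 17492
  condensate cools 100→T: 0.00774×4180×(T − 100) = 32.35(T − 100)
  water warms: 0.566×4180×(T − 11.6) = 2365.9(T − 11.6)
2398.2 T = 17492 + 3235.3 + 27444 = 48172
T ≈ 20.09 °C — below 100 °C, confirming all the steam condensed.

T_f ≈ 20.1 °C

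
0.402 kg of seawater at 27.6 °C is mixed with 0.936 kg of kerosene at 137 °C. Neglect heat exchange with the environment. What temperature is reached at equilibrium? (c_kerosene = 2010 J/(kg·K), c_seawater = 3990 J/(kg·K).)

With ΣQ=0 the equilibrium temperature is the m·c-weighted mean:
T_f = (1881.4·137 + 1604·27.6) / (1881.4 + 1604)
    = 302016 / 3485.3 ≈ 86.65 °C

T_f ≈ 86.7 °C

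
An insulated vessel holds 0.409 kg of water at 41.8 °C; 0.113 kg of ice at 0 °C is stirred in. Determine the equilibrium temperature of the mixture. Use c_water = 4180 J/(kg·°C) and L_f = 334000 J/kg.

Heat gained plus heat lost sum to zero:
melt ice: 0.113·334000 = 37742; meltwater 0→T: 0.113·4180·T = 472.34 T; water: 1709.6(T − 41.8)
2182 T = 71462 − 37742 = 33720
T ≈ 15.45 °C — above 0 °C, consistent with complete melting.

T_f ≈ 15.5 °C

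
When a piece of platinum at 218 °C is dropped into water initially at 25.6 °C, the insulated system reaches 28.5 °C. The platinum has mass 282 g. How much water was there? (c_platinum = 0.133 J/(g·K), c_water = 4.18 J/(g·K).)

Heat lost by the platinum = heat gained by the water:
282×0.133×(218 − 28.5) = m×4.18×(28.5 − 25.6)
12.12 m = 7107.4  ⇒  m ≈ 586.3 g

m ≈ 586 g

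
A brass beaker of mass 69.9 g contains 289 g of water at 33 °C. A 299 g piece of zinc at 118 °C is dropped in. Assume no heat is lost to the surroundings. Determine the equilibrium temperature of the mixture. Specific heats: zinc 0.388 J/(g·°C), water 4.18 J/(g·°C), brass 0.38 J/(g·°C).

Setting the total heat transfer to zero:
299·0.388·(T − 118) + 289·4.18·(T − 33) + 69.9·0.38·(T − 33) = 0
116.01(T − 118) + 1208(T − 33) + 26.56(T − 33) = 0
(116.01 + 1208 + 26.56) T = 116.01·118 + 1208·33 + 26.56·33
T = 54431/1350.6 ≈ 40.30 °C

T_f ≈ 40.3 °C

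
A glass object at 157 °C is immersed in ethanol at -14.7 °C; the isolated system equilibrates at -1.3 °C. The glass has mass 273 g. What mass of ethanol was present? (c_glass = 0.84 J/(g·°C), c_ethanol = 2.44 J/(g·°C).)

m ≈ 1110 g

Heat lost by the glass = heat gained by the ethanol:
273·0.84·(157 − -1.3) = m·2.44·(-1.3 − (-14.7))
32.7 m = 36301  ⇒  m ≈ 1110 g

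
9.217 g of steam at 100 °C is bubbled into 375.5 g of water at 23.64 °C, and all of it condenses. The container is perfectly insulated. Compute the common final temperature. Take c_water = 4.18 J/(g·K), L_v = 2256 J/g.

T_f ≈ 38.4 °C

Let T be the final temperature. ΣQ_i = 0:
steam→water at 100 °C releases m L_v = 9.217·2256 = 20794; condensed water 100 °C→T: 38.53(T − 100); original water: 1569.6(T − 23.64)
1608.1 T = 20794 + 3852.7 + 37105 = 61751
T ≈ 38.40 °C, under the boiling point, so the assumption holds.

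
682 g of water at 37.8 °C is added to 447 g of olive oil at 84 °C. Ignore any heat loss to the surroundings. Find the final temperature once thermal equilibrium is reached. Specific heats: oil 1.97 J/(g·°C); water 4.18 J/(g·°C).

T_f is the heat-capacity-weighted average of the initial temperatures:
T_f = (880.59*84 + 2850.8*37.8) / (880.59 + 2850.8)
    = 181728 / 3731.3 ≈ 48.70 °C

T_f ≈ 48.7 °C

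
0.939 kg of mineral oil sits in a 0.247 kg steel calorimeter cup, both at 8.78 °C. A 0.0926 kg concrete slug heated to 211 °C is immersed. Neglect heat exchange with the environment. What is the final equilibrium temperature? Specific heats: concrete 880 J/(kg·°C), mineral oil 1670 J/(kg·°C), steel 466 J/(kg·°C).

T_f ≈ 18.1 °C

Conservation of energy gives ΣQ = 0:
0.0926×880×(T − 211) + 0.939×1670×(T − 8.78) + 0.247×466×(T − 8.78) = 0
81.49(T − 211) + 1568.1(T − 8.78) + 115.1(T − 8.78) = 0
1764.7 T = 31973
T = 31973/1764.7 ≈ 18.12 °C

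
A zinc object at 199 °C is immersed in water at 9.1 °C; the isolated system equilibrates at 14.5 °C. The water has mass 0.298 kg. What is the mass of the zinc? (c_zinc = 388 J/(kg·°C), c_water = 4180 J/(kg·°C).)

m ≈ 0.094 kg

|Q_zinc| = |Q_water|:
m×388×(199 − 14.5) = 0.298×4180×(14.5 − 9.1)
71586 m = 6726.5  ⇒  m ≈ 0.09396 kg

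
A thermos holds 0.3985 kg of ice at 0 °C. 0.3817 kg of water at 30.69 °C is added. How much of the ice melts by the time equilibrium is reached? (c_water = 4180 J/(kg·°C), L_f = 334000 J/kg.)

m_melted ≈ 0.147 kg

Cooling the water to 0 °C releases 0.3817·4180·30.69 = 48966 J.
Melting all 0.3985 kg of ice would need 0.3985·334000 = 133099 J.
48966 J < 133099 J, so only part of the ice melts and the system sits at 0 °C.
m_melt = 48966 / L_f = 0.1466 kg.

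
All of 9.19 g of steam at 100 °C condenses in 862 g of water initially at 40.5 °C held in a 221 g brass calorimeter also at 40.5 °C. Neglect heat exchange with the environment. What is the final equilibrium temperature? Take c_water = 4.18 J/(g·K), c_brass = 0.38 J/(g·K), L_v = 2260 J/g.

T_f ≈ 46.7 °C

Energy balance with sensible and latent terms:
steam→water at 100 °C releases m L_v = 9.19×2260 = 20769; condensed water 100 °C→T: 38.41(T − 100); water warms: 862×4.18×(T − 40.5) = 3603.2(T − 40.5); cup: 83.98(T − 40.5)
3725.6 T = 20769 + 3841.4 + 149329 = 173940
T ≈ 46.69 °C, under the boiling point, so the assumption holds.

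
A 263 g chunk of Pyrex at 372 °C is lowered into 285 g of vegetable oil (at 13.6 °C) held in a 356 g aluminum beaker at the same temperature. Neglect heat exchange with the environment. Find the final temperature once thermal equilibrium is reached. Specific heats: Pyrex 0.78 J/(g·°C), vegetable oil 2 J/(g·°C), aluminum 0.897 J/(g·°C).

Taking heat into each body as positive, Σ m c ΔT = 0:
263*0.78*(T − 372) + 285*2*(T − 13.6) + 356*0.897*(T − 13.6) = 0
(205.14 + 570 + 319.33) T = 205.14*372 + 570*13.6 + 319.33*13.6
T ≈ 80.78 °C

T_f ≈ 80.8 °C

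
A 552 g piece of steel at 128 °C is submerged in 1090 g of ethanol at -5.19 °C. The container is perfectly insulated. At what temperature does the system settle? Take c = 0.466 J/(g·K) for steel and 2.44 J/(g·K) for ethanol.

T_f ≈ 6.6 °C

Taking heat into each body as positive, Σ m c ΔT = 0:
552·0.466·(T − 128) + 1090·2.44·(T − (-5.19)) = 0
2916.8 T = 19122
T = 19122 / 2916.8 = 6.56 °C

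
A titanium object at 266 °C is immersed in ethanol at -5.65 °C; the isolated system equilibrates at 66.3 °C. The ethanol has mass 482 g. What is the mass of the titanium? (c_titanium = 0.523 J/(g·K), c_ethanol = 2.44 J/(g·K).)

m ≈ 810 g

Setting the total heat transfer to zero:
m×0.523×(66.3 − 266) + 482×2.44×(66.3 − (-5.65)) = 0
-104.44 m = -84619
m = -84619/-104.44 ≈ 810.2 g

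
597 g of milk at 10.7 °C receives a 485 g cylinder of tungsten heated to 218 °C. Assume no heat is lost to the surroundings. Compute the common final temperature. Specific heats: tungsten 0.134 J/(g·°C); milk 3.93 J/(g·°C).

Taking heat into each body as positive, Σ m c ΔT = 0:
485·0.134·(T − 218) + 597·3.93·(T − 10.7) = 0
64.99(T − 218) + 2346.2(T − 10.7) = 0
2411.2 T = 39272
T ≈ 16.29 °C

T_f ≈ 16.3 °C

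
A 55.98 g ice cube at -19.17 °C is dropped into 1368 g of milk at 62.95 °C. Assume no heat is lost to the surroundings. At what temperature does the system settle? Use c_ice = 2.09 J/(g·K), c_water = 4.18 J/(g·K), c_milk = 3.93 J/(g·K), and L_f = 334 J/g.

Let T be the final temperature. ΣQ_i = 0:
warm ice to 0 °C: 55.98·2.09·(0 − (-19.17)) = 2242.9
  melt ice: 55.98·334 = 18697
  warm the meltwater: 234 T
  milk cools: 1368·3.93·(T − 62.95) = 5376.2(T − 62.95)
5610.2 T = 338434 − 20940 = 317494
T ≈ 56.59 °C. Since T > 0 °C, the all-ice-melts assumption holds.

T_f ≈ 56.6 °C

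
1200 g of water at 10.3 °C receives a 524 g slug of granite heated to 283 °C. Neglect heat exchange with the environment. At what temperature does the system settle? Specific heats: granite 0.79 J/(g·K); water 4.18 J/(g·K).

T_f ≈ 31.1 °C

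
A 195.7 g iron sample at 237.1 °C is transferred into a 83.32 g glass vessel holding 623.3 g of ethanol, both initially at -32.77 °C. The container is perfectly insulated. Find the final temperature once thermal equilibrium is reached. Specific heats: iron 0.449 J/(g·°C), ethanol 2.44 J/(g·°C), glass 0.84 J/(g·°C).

T_f ≈ -18.6 °C

Energy conservation, ΣQ = 0:
195.7×0.449×(T − 237.1) + 623.3×2.44×(T − (-32.77)) + 83.32×0.84×(T − (-32.77)) = 0
1678.7 T = -31298
T ≈ -18.64 °C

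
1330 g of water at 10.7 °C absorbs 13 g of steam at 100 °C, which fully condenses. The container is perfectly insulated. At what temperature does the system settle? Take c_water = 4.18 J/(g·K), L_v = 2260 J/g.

T_f ≈ 16.8 °C

Net heat exchanged in the isolated system is zero:
condense steam: −13×2260 = −29380
  condensate cools 100→T: 13×4.18×(T − 100) = 54.34(T − 100)
  original water: 5559.4(T − 10.7)
5613.7 T = 29380 + 5434 + 59486 = 94300
T ≈ 16.80 °C, under the boiling point, so the assumption holds.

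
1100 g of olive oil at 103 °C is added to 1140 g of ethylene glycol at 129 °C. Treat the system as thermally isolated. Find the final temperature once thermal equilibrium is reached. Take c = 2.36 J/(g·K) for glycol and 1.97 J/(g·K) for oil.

Heat gained plus heat lost sum to zero:
1140*2.36*(T − 129) + 1100*1.97*(T − 103) = 0
2690.4(T − 129) + 2167(T − 103) = 0
4857.4 T = 570263
T = 570263/4857.4 ≈ 117.40 °C

T_f ≈ 117.4 °C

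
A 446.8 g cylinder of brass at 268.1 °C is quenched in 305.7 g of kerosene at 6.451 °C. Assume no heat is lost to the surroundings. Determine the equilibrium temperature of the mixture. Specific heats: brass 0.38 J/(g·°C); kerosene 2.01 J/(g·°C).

With ΣQ=0 the equilibrium temperature is the m·c-weighted mean:
T_f = (169.78×268.1 + 614.46×6.451) / (169.78 + 614.46)
    = 49483 / 784.24 ≈ 63.10 °C

T_f ≈ 63.1 °C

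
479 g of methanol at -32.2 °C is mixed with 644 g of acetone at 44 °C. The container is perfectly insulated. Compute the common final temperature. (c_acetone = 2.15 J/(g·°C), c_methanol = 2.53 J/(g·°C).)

Net heat exchanged in the isolated system is zero:
644·2.15·(T − 44) + 479·2.53·(T − (-32.2)) = 0
1384.6(T − 44) + 1211.9(T − (-32.2)) = 0
2596.5 T = 21900
T ≈ 8.43 °C

T_f ≈ 8.4 °C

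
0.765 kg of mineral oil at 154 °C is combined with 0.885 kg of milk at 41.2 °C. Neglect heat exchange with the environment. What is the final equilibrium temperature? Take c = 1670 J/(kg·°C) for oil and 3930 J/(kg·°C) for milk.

Net heat exchanged in the isolated system is zero:
0.765*1670*(T − 154) + 0.885*3930*(T − 41.2) = 0
1277.5(T − 154) + 3478.1(T − 41.2) = 0
(1277.5 + 3478.1) T = 1277.5*154 + 3478.1*41.2
T = 340038/4755.6 ≈ 71.50 °C

T_f ≈ 71.5 °C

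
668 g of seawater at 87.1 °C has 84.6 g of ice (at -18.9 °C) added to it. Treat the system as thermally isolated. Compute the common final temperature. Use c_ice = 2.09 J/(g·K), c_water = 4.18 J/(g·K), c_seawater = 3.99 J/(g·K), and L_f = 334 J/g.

T_f ≈ 66.4 °C

Energy balance with sensible and latent terms:
ice -18.9→0 °C: 84.6×2.09×18.9 = 3341.8; melt ice: 84.6×334 = 28256; meltwater 0→T: 84.6×4.18×T = 353.63 T; seawater cools: 668×3.99×(T − 87.1) = 2665.3(T − 87.1)
3018.9 T = 232149 − 31598 = 200551
T ≈ 66.43 °C — above 0 °C, consistent with complete melting.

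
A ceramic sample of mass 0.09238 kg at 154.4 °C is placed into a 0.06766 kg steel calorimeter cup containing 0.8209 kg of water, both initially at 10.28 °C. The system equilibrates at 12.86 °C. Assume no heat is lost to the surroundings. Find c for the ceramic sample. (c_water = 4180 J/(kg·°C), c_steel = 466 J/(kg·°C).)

c ≈ 683 J/(kg·°C)

Setting the total heat transfer to zero:
0.09238·c·(12.86 − 154.4) + 0.8209·4180·(12.86 − 10.28) + 0.06766·466·(12.86 − 10.28) = 0
-13.08 c = -8934.3
c = -8934.3/-13.08 ≈ 683.3 J/(kg·°C)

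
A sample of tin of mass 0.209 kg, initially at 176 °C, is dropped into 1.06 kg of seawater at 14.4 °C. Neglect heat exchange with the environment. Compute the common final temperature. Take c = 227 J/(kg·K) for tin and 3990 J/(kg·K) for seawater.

|Q_tin| = |Q_seawater|:
0.209×227×(176 − T) = 1.06×3990×(T − 14.4)
47.44(176 − T) = 4229.4(T − 14.4)
4276.8 T = 69253  ⇒  T ≈ 16.19 °C

T_f ≈ 16.2 °C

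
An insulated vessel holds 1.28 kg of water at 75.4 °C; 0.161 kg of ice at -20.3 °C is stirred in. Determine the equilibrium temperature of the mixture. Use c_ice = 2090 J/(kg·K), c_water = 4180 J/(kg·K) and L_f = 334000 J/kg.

T_f ≈ 56.9 °C

Energy balance with sensible and latent terms:
ice -20.3→0 °C: 0.161×2090×20.3 = 6830.7
  fusion: m_ice L_f = 0.161×334000 = 53774
  warm the meltwater: 672.98 T
  water cools: 1.28×4180×(T − 75.4) = 5350.4(T − 75.4)
6023.4 T = 403420 − 60605 = 342815
T ≈ 56.91 °C — above 0 °C, consistent with complete melting.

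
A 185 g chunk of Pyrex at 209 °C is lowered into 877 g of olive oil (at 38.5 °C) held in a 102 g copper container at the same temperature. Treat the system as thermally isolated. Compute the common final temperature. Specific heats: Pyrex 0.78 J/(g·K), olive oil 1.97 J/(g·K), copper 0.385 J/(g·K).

T_f ≈ 51.4 °C

Let T be the final temperature. ΣQ_i = 0:
185·0.78·(T − 209) + 877·1.97·(T − 38.5) + 102·0.385·(T − 38.5) = 0
144.3(T − 209) + 1727.7(T − 38.5) + 39.27(T − 38.5) = 0
1911.3 T = 98187
T = 98187 / 1911.3 = 51.4 °C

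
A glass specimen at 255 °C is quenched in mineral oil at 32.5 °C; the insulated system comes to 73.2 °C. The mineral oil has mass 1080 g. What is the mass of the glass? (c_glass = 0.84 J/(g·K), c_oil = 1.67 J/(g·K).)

m ≈ 481 g

Energy conservation, ΣQ = 0:
m·0.84·(73.2 − 255) + 1080·1.67·(73.2 − 32.5) = 0
-152.71 m = -73407
m = -73407/-152.71 ≈ 480.7 g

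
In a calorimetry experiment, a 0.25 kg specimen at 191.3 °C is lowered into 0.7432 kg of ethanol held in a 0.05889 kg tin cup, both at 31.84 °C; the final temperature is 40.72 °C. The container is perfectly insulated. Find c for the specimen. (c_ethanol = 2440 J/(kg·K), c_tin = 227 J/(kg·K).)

c ≈ 431 J/(kg·K)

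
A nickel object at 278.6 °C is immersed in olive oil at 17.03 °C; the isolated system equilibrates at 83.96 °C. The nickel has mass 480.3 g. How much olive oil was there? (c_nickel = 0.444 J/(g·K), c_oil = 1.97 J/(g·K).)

m ≈ 315 g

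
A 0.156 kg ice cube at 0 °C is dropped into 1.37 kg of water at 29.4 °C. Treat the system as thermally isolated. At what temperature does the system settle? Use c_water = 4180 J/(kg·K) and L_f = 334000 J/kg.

Let T be the final temperature. ΣQ_i = 0:
melt ice: 0.156×334000 = 52104; meltwater 0→T: 0.156×4180×T = 652.08 T; water cools: 1.37×4180×(T − 29.4) = 5726.6(T − 29.4)
6378.7 T = 168362 − 52104 = 116258
T ≈ 18.23 °C (positive, so assuming full melt was valid).

T_f ≈ 18.2 °C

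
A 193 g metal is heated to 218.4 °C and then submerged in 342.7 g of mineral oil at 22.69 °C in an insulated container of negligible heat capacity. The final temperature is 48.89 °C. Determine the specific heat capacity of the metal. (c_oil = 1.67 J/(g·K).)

c ≈ 0.458 J/(g·K)

Energy conservation, ΣQ = 0:
193·c·(48.89 − 218.4) + 342.7·1.67·(48.89 − 22.69) = 0
-32715 c = -14994
c = -14994/-32715 ≈ 0.4583 J/(g·K)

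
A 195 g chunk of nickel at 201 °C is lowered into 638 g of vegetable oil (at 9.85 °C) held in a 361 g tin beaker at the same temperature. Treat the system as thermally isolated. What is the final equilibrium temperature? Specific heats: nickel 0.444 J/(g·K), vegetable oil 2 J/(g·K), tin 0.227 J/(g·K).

Heat gained plus heat lost sum to zero:
195·0.444·(T − 201) + 638·2·(T − 9.85) + 361·0.227·(T − 9.85) = 0
86.58(T − 201) + 1276(T − 9.85) + 81.95(T − 9.85) = 0
(86.58 + 1276 + 81.95) T = 86.58·201 + 1276·9.85 + 81.95·9.85
T = 30778/1444.5 ≈ 21.31 °C

T_f ≈ 21.3 °C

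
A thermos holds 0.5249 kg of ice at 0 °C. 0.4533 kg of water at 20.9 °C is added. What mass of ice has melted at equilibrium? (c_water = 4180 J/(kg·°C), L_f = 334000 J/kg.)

m_melted ≈ 0.119 kg

Water can give up m c ΔT = 0.4533×4180×20.9 = 39601 J before reaching 0 °C.
Melting all 0.5249 kg of ice would need 0.5249×334000 = 175317 J.
39601 J < 175317 J, so only part of the ice melts and the system sits at 0 °C.
m_melt = 39601 / L_f = 0.1186 kg.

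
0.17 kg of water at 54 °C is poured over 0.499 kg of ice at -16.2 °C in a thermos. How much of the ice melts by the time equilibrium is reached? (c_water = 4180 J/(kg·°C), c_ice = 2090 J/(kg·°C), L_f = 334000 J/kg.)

m_melted ≈ 0.0643 kg

Water can give up m c ΔT = 0.17×4180×54 = 38372 J before reaching 0 °C.
Of that, 0.499×2090×16.2 = 16895 J goes to bring the ice to 0 °C, leaving 21477 J.
Melting all 0.499 kg of ice would need 0.499×334000 = 166666 J.
Since 21477 < 166666 J, not all the ice melts; equilibrium is at 0 °C.
Mass melted = 21477/334000 ≈ 0.0643 kg.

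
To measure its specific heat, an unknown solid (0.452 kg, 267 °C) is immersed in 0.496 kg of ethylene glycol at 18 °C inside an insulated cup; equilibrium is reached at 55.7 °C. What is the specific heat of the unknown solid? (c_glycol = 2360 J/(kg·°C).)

Heat gained plus heat lost sum to zero:
0.452×c×(55.7 − 267) + 0.496×2360×(55.7 − 18) = 0
-95.51 c = -44130
c = -44130/-95.51 ≈ 462.1 J/(kg·°C)

c ≈ 462 J/(kg·°C)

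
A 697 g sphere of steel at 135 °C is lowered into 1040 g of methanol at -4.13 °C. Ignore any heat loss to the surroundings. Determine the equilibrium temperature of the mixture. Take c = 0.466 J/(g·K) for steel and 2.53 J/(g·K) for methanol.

T_f ≈ 11.2 °C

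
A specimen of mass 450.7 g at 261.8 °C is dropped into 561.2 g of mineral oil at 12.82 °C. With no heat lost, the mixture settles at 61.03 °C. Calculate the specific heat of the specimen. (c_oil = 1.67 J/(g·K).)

c ≈ 0.499 J/(g·K)

m_s c (T_s − T_f) = m_oil c_oil (T_f − T_0):
450.7×c×(261.8 − 61.03) = 561.2×1.67×(61.03 − 12.82)
90487 c = 45183  ⇒  c ≈ 0.4993 J/(g·K)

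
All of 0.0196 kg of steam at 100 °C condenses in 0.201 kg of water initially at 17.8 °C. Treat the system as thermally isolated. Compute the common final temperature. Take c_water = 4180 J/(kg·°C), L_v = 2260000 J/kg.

T_f ≈ 73.1 °C

Net heat exchanged in the isolated system is zero:
latent heat released on condensation: 0.0196×2260000 = 44296
  condensed water 100 °C→T: 81.93(T − 100)
  water warms: 0.201×4180×(T − 17.8) = 840.18(T − 17.8)
922.11 T = 44296 + 8192.8 + 14955 = 67444
T ≈ 73.14 °C — below 100 °C, confirming all the steam condensed.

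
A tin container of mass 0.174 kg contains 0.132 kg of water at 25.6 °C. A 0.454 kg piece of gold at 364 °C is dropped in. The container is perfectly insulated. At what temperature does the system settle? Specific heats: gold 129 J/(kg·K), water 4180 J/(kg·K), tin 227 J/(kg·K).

Energy conservation, ΣQ = 0:
0.454·129·(T − 364) + 0.132·4180·(T − 25.6) + 0.174·227·(T − 25.6) = 0
58.57(T − 364) + 551.76(T − 25.6) + 39.5(T − 25.6) = 0
(58.57 + 551.76 + 39.5) T = 58.57·364 + 551.76·25.6 + 39.5·25.6
T = 36454/649.82 ≈ 56.10 °C

T_f ≈ 56.1 °C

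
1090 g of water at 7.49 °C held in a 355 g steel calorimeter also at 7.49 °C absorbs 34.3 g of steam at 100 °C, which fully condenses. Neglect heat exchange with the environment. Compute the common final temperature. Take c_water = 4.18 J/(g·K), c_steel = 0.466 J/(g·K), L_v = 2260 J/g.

T_f ≈ 26.2 °C

Heat gained plus heat lost sum to zero:
steam→water at 100 °C releases m L_v = 34.3×2260 = 77518
  condensate cools 100→T: 34.3×4.18×(T − 100) = 143.37(T − 100)
  water warms: 1090×4.18×(T − 7.49) = 4556.2(T − 7.49)
  cup: 165.43(T − 7.49)
4865 T = 77518 + 14337 + 35365 = 127220
T ≈ 26.15 °C, under the boiling point, so the assumption holds.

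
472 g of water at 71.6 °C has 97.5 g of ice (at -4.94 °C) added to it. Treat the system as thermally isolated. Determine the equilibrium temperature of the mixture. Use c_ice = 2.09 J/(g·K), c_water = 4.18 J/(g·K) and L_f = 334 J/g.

T_f ≈ 45.2 °C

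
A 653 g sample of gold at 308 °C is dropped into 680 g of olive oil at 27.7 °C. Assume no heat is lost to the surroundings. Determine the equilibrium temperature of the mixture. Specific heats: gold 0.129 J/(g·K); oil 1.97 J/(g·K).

Heat lost by the gold equals heat gained by the oil:
653×0.129×(308 − T) = 680×1.97×(T − 27.7)
84.24(308 − T) = 1339.6(T − 27.7)
1423.8 T = 63052  ⇒  T ≈ 44.28 °C

T_f ≈ 44.3 °C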